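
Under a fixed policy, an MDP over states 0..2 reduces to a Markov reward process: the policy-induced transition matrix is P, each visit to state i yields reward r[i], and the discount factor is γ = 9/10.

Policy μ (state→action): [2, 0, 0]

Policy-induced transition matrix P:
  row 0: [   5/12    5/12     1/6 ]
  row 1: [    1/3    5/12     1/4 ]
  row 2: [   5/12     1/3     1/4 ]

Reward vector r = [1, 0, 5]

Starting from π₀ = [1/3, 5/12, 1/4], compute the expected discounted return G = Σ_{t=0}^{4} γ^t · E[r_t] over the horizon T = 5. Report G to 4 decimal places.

t=0: π = [0.3333, 0.4167, 0.2500], E[r] = 1.5833, γ^t·E[r] = 1.583333, running G = 1.583333
t=1: π = [0.3819, 0.3958, 0.2222], E[r] = 1.4931, γ^t·E[r] = 1.343750, running G = 2.927083
t=2: π = [0.3837, 0.3981, 0.2182], E[r] = 1.4745, γ^t·E[r] = 1.194375, running G = 4.121458
t=3: π = [0.3835, 0.3985, 0.2180], E[r] = 1.4736, γ^t·E[r] = 1.074270, running G = 5.195728
t=4: π = [0.3835, 0.3985, 0.2180], E[r] = 1.4737, γ^t·E[r] = 0.966877, running G = 6.162605

G = 6.1626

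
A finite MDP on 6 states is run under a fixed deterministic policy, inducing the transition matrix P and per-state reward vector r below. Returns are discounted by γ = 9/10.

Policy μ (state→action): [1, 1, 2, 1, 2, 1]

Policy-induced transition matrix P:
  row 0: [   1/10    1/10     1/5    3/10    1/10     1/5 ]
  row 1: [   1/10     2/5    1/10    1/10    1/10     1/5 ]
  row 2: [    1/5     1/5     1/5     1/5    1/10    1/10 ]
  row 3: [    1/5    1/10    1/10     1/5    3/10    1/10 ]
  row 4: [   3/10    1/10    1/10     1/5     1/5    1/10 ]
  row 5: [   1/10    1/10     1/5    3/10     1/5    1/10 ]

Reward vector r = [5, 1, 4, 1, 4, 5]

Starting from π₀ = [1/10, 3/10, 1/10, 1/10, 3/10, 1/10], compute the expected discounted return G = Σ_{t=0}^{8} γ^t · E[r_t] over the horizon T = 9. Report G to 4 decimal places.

t=0: π = [0.1000, 0.3000, 0.1000, 0.1000, 0.3000, 0.1000], E[r] = 3.0000, γ^t·E[r] = 3.000000, running G = 3.000000
t=1: π = [0.1800, 0.2000, 0.1300, 0.1900, 0.1600, 0.1400], E[r] = 3.1500, γ^t·E[r] = 2.835000, running G = 5.835000
t=2: π = [0.1640, 0.1730, 0.1450, 0.2120, 0.1680, 0.1380], E[r] = 3.1470, γ^t·E[r] = 2.549070, running G = 8.384070
t=3: π = [0.1693, 0.1664, 0.1447, 0.2129, 0.1730, 0.1337], E[r] = 3.1651, γ^t·E[r] = 2.307358, running G = 10.691428
t=4: π = [0.1704, 0.1644, 0.1448, 0.2137, 0.1733, 0.1336], E[r] = 3.1698, γ^t·E[r] = 2.079693, running G = 12.771121
t=5: π = [0.1705, 0.1638, 0.1449, 0.2140, 0.1734, 0.1335], E[r] = 3.1707, γ^t·E[r] = 1.872281, running G = 14.643401
t=6: π = [0.1706, 0.1636, 0.1449, 0.2140, 0.1735, 0.1334], E[r] = 3.1711, γ^t·E[r] = 1.685235, running G = 16.328636
t=7: π = [0.1706, 0.1636, 0.1449, 0.2140, 0.1735, 0.1334], E[r] = 3.1712, γ^t·E[r] = 1.516759, running G = 17.845395
t=8: π = [0.1706, 0.1636, 0.1449, 0.2140, 0.1735, 0.1334], E[r] = 3.1712, γ^t·E[r] = 1.365095, running G = 19.210490

G = 19.2105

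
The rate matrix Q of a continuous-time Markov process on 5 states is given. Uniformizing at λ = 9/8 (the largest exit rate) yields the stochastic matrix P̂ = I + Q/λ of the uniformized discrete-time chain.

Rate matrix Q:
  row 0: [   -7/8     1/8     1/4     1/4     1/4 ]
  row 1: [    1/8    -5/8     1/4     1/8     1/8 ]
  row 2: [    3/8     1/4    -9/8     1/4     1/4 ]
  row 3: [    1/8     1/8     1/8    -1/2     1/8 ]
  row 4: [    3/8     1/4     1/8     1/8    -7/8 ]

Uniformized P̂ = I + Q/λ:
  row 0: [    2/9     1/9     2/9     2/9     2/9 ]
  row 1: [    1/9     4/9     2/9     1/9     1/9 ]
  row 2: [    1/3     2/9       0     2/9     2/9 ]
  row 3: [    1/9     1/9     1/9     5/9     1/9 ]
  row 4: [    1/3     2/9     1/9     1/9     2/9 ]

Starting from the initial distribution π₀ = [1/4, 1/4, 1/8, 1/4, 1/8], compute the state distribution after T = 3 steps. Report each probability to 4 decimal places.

π = [0.2023, 0.2190, 0.1427, 0.2680, 0.1680]

t=0: π = [0.2500, 0.2500, 0.1250, 0.2500, 0.1250]
t=1: π = [0.1944, 0.2222, 0.1528, 0.2639, 0.1667]
t=2: π = [0.2037, 0.2207, 0.1404, 0.2670, 0.1682]
t=3: π = [0.2023, 0.2190, 0.1427, 0.2680, 0.1680]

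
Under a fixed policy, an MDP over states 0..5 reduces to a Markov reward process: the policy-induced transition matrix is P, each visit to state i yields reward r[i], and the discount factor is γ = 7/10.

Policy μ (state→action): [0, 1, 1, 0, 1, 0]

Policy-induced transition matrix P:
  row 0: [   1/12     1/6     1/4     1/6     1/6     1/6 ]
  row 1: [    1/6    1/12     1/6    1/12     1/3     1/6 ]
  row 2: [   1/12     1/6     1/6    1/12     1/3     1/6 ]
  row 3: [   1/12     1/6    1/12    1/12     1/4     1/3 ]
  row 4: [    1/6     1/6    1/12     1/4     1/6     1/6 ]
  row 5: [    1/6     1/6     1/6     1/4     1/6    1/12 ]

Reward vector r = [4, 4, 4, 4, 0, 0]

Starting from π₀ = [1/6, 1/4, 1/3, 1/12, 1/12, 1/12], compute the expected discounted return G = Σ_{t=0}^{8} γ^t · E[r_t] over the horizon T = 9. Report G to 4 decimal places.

t=0: π = [0.1667, 0.2500, 0.3333, 0.0833, 0.0833, 0.0833], E[r] = 3.3333, γ^t·E[r] = 3.333333, running G = 3.333333
t=1: π = [0.1181, 0.1458, 0.1667, 0.1250, 0.2708, 0.1736], E[r] = 2.2222, γ^t·E[r] = 1.555556, running G = 4.888889
t=2: π = [0.1325, 0.1545, 0.1435, 0.1672, 0.2292, 0.1730], E[r] = 2.3912, γ^t·E[r] = 1.171690, running G = 6.060579
t=3: π = [0.1297, 0.1538, 0.1447, 0.1614, 0.2303, 0.1801], E[r] = 2.3584, γ^t·E[r] = 0.808935, running G = 6.869514
t=4: π = [0.1303, 0.1539, 0.1448, 0.1625, 0.2299, 0.1786], E[r] = 2.3663, γ^t·E[r] = 0.568153, running G = 7.437667
t=5: π = [0.1302, 0.1538, 0.1448, 0.1623, 0.2300, 0.1789], E[r] = 2.3645, γ^t·E[r] = 0.397404, running G = 7.835071
t=6: π = [0.1302, 0.1538, 0.1448, 0.1623, 0.2300, 0.1788], E[r] = 2.3649, γ^t·E[r] = 0.278229, running G = 8.113301
t=7: π = [0.1302, 0.1538, 0.1448, 0.1623, 0.2300, 0.1788], E[r] = 2.3648, γ^t·E[r] = 0.194753, running G = 8.308054
t=8: π = [0.1302, 0.1538, 0.1448, 0.1623, 0.2300, 0.1788], E[r] = 2.3648, γ^t·E[r] = 0.136329, running G = 8.444383

G = 8.4444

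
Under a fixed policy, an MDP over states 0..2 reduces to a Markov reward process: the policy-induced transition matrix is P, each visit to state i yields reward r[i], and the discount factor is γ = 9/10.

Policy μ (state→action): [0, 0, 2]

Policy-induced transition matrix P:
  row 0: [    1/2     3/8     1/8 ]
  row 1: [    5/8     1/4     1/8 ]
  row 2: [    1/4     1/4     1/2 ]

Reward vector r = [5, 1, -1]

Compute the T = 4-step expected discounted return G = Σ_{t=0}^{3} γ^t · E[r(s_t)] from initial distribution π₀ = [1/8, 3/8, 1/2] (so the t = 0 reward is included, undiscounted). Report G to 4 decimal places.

G = 6.0545

t=0: π = [0.1250, 0.3750, 0.5000], E[r] = 0.5000, γ^t·E[r] = 0.500000, running G = 0.500000
t=1: π = [0.4219, 0.2656, 0.3125], E[r] = 2.0625, γ^t·E[r] = 1.856250, running G = 2.356250
t=2: π = [0.4551, 0.3027, 0.2422], E[r] = 2.3359, γ^t·E[r] = 1.892109, running G = 4.248359
t=3: π = [0.4773, 0.3069, 0.2158], E[r] = 2.4775, γ^t·E[r] = 1.806126, running G = 6.054485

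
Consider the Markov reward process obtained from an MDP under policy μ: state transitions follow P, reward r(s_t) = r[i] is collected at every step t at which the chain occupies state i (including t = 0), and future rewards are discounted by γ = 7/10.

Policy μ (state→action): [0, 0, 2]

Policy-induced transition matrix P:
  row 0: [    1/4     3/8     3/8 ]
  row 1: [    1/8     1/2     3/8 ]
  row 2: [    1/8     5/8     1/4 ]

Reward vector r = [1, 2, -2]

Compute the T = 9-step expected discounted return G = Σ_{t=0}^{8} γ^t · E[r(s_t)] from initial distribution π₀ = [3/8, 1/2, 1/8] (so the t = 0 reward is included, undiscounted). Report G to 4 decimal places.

t=0: π = [0.3750, 0.5000, 0.1250], E[r] = 1.1250, γ^t·E[r] = 1.125000, running G = 1.125000
t=1: π = [0.1719, 0.4688, 0.3594], E[r] = 0.3906, γ^t·E[r] = 0.273438, running G = 1.398438
t=2: π = [0.1465, 0.5234, 0.3301], E[r] = 0.5332, γ^t·E[r] = 0.261270, running G = 1.659707
t=3: π = [0.1433, 0.5229, 0.3337], E[r] = 0.5217, γ^t·E[r] = 0.178953, running G = 1.838660
t=4: π = [0.1429, 0.5238, 0.3333], E[r] = 0.5240, γ^t·E[r] = 0.125802, running G = 1.964462
t=5: π = [0.1429, 0.5238, 0.3333], E[r] = 0.5238, γ^t·E[r] = 0.088031, running G = 2.052493
t=6: π = [0.1429, 0.5238, 0.3333], E[r] = 0.5238, γ^t·E[r] = 0.061626, running G = 2.114119
t=7: π = [0.1429, 0.5238, 0.3333], E[r] = 0.5238, γ^t·E[r] = 0.043138, running G = 2.157257
t=8: π = [0.1429, 0.5238, 0.3333], E[r] = 0.5238, γ^t·E[r] = 0.030197, running G = 2.187453

G = 2.1875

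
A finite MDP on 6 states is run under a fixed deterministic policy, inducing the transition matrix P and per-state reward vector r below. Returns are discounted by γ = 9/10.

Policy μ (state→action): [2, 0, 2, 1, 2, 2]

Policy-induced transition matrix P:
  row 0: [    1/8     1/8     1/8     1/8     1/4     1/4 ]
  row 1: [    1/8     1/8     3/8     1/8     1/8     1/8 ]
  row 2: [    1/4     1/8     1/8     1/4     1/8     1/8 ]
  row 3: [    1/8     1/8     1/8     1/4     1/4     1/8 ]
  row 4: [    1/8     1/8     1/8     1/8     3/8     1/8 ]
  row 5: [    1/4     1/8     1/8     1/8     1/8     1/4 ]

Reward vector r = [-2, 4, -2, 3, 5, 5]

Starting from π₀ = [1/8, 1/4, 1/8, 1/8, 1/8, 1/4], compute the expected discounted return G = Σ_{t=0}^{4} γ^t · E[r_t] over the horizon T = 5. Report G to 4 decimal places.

G = 9.5942

t=0: π = [0.1250, 0.2500, 0.1250, 0.1250, 0.1250, 0.2500], E[r] = 2.7500, γ^t·E[r] = 2.750000, running G = 2.750000
t=1: π = [0.1719, 0.1250, 0.1875, 0.1563, 0.1875, 0.1719], E[r] = 2.0469, γ^t·E[r] = 1.842188, running G = 4.592188
t=2: π = [0.1699, 0.1250, 0.1563, 0.1680, 0.2129, 0.1680], E[r] = 2.2559, γ^t·E[r] = 1.827246, running G = 6.419434
t=3: π = [0.1655, 0.1250, 0.1563, 0.1655, 0.2205, 0.1672], E[r] = 2.2915, γ^t·E[r] = 1.670506, running G = 8.089940
t=4: π = [0.1654, 0.1250, 0.1563, 0.1652, 0.2215, 0.1666], E[r] = 2.2928, γ^t·E[r] = 1.504277, running G = 9.594217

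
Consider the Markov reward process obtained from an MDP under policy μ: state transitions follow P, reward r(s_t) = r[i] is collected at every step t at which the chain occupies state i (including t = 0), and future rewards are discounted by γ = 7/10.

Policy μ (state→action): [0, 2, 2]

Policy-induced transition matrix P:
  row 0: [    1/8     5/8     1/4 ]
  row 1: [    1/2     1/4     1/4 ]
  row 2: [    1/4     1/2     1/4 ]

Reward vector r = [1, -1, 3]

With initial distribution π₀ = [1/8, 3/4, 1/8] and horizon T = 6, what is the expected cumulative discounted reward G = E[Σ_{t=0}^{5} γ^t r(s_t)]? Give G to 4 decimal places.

G = 1.1004

t=0: π = [0.1250, 0.7500, 0.1250], E[r] = -0.2500, γ^t·E[r] = -0.250000, running G = -0.250000
t=1: π = [0.4219, 0.3281, 0.2500], E[r] = 0.8438, γ^t·E[r] = 0.590625, running G = 0.340625
t=2: π = [0.2793, 0.4707, 0.2500], E[r] = 0.5586, γ^t·E[r] = 0.273711, running G = 0.614336
t=3: π = [0.3328, 0.4172, 0.2500], E[r] = 0.6655, γ^t·E[r] = 0.228276, running G = 0.842612
t=4: π = [0.3127, 0.4373, 0.2500], E[r] = 0.6254, γ^t·E[r] = 0.150165, running G = 0.992777
t=5: π = [0.3202, 0.4298, 0.2500], E[r] = 0.6405, γ^t·E[r] = 0.107643, running G = 1.100420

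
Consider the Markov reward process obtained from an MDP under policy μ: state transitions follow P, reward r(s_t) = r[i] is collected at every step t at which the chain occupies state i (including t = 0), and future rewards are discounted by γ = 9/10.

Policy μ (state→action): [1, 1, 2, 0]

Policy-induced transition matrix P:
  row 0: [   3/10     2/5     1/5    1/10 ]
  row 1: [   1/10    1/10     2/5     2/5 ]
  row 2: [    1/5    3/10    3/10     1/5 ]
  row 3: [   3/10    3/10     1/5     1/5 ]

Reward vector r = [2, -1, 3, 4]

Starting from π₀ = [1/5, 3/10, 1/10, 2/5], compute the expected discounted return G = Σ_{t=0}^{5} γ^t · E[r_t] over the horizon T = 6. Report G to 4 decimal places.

G = 9.1670

t=0: π = [0.2000, 0.3000, 0.1000, 0.4000], E[r] = 2.0000, γ^t·E[r] = 2.000000, running G = 2.000000
t=1: π = [0.2300, 0.2600, 0.2700, 0.2400], E[r] = 1.9700, γ^t·E[r] = 1.773000, running G = 3.773000
t=2: π = [0.2210, 0.2710, 0.2790, 0.2290], E[r] = 1.9240, γ^t·E[r] = 1.558440, running G = 5.331440
t=3: π = [0.2179, 0.2679, 0.2821, 0.2321], E[r] = 1.9426, γ^t·E[r] = 1.416155, running G = 6.747595
t=4: π = [0.2182, 0.2682, 0.2818, 0.2318], E[r] = 1.9407, γ^t·E[r] = 1.273320, running G = 8.020915
t=5: π = [0.2182, 0.2682, 0.2818, 0.2318], E[r] = 1.9409, γ^t·E[r] = 1.146097, running G = 9.167012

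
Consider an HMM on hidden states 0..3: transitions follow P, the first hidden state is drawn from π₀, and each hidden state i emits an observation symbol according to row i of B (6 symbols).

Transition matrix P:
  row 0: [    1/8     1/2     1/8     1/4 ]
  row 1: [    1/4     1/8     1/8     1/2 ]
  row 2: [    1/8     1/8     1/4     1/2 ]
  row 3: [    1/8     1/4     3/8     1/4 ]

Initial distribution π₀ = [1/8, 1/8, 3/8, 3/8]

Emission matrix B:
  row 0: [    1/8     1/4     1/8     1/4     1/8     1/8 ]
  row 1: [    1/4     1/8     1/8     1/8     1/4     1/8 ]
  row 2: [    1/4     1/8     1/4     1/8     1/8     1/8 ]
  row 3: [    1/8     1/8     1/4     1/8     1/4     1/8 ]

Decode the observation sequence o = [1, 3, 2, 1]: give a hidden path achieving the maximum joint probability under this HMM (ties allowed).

path = [2, 3, 2, 3]

t=0: δ = [3.125e-02, 1.562e-02, 4.688e-02, 4.688e-02]  (obs o_0=1)
t=1: δ = [1.465e-03, 1.953e-03, 2.197e-03, 2.930e-03]  ψ = [2, 0, 3, 2]  (obs o_1=3)
t=2: δ = [6.104e-05, 9.155e-05, 2.747e-04, 2.747e-04]  ψ = [1, 0, 3, 2]  (obs o_2=2)
t=3: δ = [8.583e-06, 8.583e-06, 1.287e-05, 1.717e-05]  ψ = [2, 3, 3, 2]  (obs o_3=1)
backtrack: best end state = 3; path = [2, 3, 2, 3]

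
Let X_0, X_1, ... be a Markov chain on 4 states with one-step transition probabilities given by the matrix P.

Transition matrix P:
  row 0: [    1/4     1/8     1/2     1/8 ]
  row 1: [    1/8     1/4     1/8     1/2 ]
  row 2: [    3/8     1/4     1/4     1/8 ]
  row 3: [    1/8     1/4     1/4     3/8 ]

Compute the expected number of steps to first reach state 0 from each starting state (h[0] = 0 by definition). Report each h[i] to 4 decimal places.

h = [0.0000, 5.7391, 4.1739, 5.5652]

First-step conditioning: h[0] = 0; for i ≠ 0, h[i] = 1 + Σ_k P[i][k]·h[k].
  h[1] = 1 + 1/4·h[1] + 1/8·h[2] + 1/2·h[3]
  h[2] = 1 + 1/4·h[1] + 1/4·h[2] + 1/8·h[3]
  h[3] = 1 + 1/4·h[1] + 1/4·h[2] + 3/8·h[3]
Solving the 3×3 linear system over states ≠ 0 gives exactly h = [0, 132/23, 96/23, 128/23] (h[0] = 0 is the target).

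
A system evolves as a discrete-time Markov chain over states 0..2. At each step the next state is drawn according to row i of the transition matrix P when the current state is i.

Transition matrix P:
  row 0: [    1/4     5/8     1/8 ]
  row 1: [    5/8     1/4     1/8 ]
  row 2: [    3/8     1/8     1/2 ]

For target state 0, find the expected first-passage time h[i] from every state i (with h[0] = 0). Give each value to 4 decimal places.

h = [0.0000, 1.7391, 2.4348]

First-step conditioning: h[0] = 0; for i ≠ 0, h[i] = 1 + Σ_k P[i][k]·h[k].
  h[1] = 1 + 1/4·h[1] + 1/8·h[2]
  h[2] = 1 + 1/8·h[1] + 1/2·h[2]
Solving the 2×2 linear system over states ≠ 0 gives exactly h = [0, 40/23, 56/23] (h[0] = 0 is the target).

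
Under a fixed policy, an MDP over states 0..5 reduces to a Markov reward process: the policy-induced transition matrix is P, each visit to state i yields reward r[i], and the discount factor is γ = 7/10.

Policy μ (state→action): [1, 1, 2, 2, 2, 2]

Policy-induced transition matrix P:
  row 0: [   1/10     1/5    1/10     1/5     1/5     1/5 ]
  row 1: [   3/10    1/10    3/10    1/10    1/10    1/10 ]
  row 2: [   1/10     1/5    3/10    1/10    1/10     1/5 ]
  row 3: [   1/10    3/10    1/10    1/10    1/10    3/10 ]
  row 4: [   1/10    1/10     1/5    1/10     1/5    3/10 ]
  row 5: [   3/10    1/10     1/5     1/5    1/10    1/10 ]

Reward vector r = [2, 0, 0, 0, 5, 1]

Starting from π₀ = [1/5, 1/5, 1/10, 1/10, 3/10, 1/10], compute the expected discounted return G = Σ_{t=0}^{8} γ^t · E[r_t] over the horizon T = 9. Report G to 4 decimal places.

G = 4.6743

t=0: π = [0.2000, 0.2000, 0.1000, 0.1000, 0.3000, 0.1000], E[r] = 2.0000, γ^t·E[r] = 2.000000, running G = 2.000000
t=1: π = [0.1600, 0.1500, 0.2000, 0.1300, 0.1500, 0.2100], E[r] = 1.2800, γ^t·E[r] = 0.896000, running G = 2.896000
t=2: π = [0.1720, 0.1620, 0.2060, 0.1370, 0.1310, 0.1920], E[r] = 1.1910, γ^t·E[r] = 0.583590, running G = 3.479590
t=3: π = [0.1708, 0.1652, 0.2059, 0.1364, 0.1303, 0.1914], E[r] = 1.1845, γ^t·E[r] = 0.406284, running G = 3.885874
t=4: π = [0.1713, 0.1650, 0.2064, 0.1362, 0.1301, 0.1910], E[r] = 1.1842, γ^t·E[r] = 0.284326, running G = 4.170200
t=5: π = [0.1712, 0.1650, 0.2064, 0.1362, 0.1301, 0.1910], E[r] = 1.1841, γ^t·E[r] = 0.199018, running G = 4.369218
t=6: π = [0.1712, 0.1650, 0.2064, 0.1362, 0.1301, 0.1910], E[r] = 1.1841, γ^t·E[r] = 0.139311, running G = 4.508528
t=7: π = [0.1712, 0.1650, 0.2064, 0.1362, 0.1301, 0.1910], E[r] = 1.1841, γ^t·E[r] = 0.097517, running G = 4.606046
t=8: π = [0.1712, 0.1650, 0.2064, 0.1362, 0.1301, 0.1910], E[r] = 1.1841, γ^t·E[r] = 0.068262, running G = 4.674308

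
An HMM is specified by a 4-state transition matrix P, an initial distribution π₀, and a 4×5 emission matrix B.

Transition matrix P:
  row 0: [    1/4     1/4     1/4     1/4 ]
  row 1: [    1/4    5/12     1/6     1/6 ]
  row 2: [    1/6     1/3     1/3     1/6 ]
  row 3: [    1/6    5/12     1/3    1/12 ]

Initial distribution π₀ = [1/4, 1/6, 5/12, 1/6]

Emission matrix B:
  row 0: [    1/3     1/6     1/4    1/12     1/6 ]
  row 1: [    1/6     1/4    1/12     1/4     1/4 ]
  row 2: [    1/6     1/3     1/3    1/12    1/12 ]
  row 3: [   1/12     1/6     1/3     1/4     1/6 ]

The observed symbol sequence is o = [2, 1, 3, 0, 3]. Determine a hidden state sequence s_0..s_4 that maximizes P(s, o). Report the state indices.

path = [2, 2, 1, 1, 1]

t=0: δ = [6.250e-02, 1.389e-02, 1.389e-01, 5.556e-02]  (obs o_0=2)
t=1: δ = [3.858e-03, 1.157e-02, 1.543e-02, 3.858e-03]  ψ = [2, 2, 2, 2]  (obs o_1=1)
t=2: δ = [2.411e-04, 1.286e-03, 4.287e-04, 6.430e-04]  ψ = [1, 2, 2, 2]  (obs o_2=3)
t=3: δ = [1.072e-04, 8.931e-05, 3.572e-05, 1.786e-05]  ψ = [1, 1, 1, 1]  (obs o_3=0)
t=4: δ = [2.233e-06, 9.303e-06, 2.233e-06, 6.698e-06]  ψ = [0, 1, 0, 0]  (obs o_4=3)
backtrack: best end state = 1; path = [2, 2, 1, 1, 1]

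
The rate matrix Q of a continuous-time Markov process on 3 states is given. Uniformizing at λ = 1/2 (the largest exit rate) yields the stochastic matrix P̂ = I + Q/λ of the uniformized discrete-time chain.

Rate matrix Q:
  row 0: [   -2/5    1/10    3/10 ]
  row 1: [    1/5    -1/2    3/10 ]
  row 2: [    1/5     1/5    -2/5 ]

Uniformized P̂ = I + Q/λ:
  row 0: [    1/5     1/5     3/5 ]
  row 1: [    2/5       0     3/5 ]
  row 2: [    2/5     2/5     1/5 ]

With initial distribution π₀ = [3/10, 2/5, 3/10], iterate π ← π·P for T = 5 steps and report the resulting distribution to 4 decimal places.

π = [0.3333, 0.2368, 0.4299]

t=0: π = [0.3000, 0.4000, 0.3000]
t=1: π = [0.3400, 0.1800, 0.4800]
t=2: π = [0.3320, 0.2600, 0.4080]
t=3: π = [0.3336, 0.2296, 0.4368]
t=4: π = [0.3333, 0.2414, 0.4253]
t=5: π = [0.3333, 0.2368, 0.4299]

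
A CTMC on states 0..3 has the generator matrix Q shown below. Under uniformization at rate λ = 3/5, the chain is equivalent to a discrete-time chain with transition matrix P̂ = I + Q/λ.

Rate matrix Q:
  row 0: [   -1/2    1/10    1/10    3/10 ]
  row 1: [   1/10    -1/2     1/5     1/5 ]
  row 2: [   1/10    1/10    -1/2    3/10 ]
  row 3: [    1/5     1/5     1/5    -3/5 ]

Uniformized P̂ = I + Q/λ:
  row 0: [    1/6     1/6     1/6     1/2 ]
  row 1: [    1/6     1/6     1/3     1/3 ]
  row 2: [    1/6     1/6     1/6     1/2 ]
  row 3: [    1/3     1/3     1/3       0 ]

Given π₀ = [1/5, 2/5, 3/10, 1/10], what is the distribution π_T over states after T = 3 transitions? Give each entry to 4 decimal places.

t=0: π = [0.2000, 0.4000, 0.3000, 0.1000]
t=1: π = [0.1833, 0.1833, 0.2500, 0.3833]
t=2: π = [0.2306, 0.2306, 0.2611, 0.2778]
t=3: π = [0.2130, 0.2130, 0.2514, 0.3227]

π = [0.2130, 0.2130, 0.2514, 0.3227]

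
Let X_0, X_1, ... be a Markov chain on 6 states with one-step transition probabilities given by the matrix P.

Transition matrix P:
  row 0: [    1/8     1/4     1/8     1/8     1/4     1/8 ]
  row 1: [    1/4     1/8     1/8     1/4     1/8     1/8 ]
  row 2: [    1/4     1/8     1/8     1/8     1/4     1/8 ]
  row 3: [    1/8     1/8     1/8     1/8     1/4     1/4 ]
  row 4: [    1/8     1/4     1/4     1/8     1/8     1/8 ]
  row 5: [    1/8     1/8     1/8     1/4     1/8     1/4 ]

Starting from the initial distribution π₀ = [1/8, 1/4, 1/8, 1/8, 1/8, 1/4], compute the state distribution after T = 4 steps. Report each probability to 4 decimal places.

π = [0.1646, 0.1686, 0.1480, 0.1670, 0.1850, 0.1668]

t=0: π = [0.1250, 0.2500, 0.1250, 0.1250, 0.1250, 0.2500]
t=1: π = [0.1719, 0.1563, 0.1406, 0.1875, 0.1719, 0.1719]
t=2: π = [0.1621, 0.1680, 0.1465, 0.1660, 0.1875, 0.1699]
t=3: π = [0.1643, 0.1687, 0.1484, 0.1672, 0.1843, 0.1670]
t=4: π = [0.1646, 0.1686, 0.1480, 0.1670, 0.1850, 0.1668]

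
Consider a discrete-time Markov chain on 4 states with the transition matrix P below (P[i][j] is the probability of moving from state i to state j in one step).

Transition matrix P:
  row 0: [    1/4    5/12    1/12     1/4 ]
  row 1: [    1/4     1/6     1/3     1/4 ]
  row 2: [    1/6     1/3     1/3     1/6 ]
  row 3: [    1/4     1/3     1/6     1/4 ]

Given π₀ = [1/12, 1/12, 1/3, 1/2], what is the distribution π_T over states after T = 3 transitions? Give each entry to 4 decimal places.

t=0: π = [0.0833, 0.0833, 0.3333, 0.5000]
t=1: π = [0.2222, 0.3264, 0.2292, 0.2222]
t=2: π = [0.2309, 0.2975, 0.2407, 0.2309]
t=3: π = [0.2299, 0.3030, 0.2371, 0.2299]

π = [0.2299, 0.3030, 0.2371, 0.2299]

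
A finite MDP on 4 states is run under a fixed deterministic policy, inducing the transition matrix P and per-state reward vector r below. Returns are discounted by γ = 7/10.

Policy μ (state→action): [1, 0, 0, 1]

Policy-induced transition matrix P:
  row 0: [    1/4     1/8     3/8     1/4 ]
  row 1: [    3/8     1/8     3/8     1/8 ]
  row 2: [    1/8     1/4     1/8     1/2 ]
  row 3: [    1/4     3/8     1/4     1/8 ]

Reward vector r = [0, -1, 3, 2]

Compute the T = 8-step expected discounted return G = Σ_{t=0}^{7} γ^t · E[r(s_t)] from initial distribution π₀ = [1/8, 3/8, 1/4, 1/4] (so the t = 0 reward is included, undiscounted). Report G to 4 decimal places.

t=0: π = [0.1250, 0.3750, 0.2500, 0.2500], E[r] = 0.8750, γ^t·E[r] = 0.875000, running G = 0.875000
t=1: π = [0.2656, 0.2188, 0.2813, 0.2344], E[r] = 1.0938, γ^t·E[r] = 0.765625, running G = 1.640625
t=2: π = [0.2422, 0.2188, 0.2754, 0.2637], E[r] = 1.1348, γ^t·E[r] = 0.556035, running G = 2.196660
t=3: π = [0.2429, 0.2253, 0.2732, 0.2585], E[r] = 1.1113, γ^t·E[r] = 0.381186, running G = 2.577846
t=4: π = [0.2440, 0.2238, 0.2744, 0.2578], E[r] = 1.1150, γ^t·E[r] = 0.267709, running G = 2.845555
t=5: π = [0.2437, 0.2238, 0.2742, 0.2584], E[r] = 1.1156, γ^t·E[r] = 0.187495, running G = 3.033049
t=6: π = [0.2437, 0.2239, 0.2742, 0.2583], E[r] = 1.1151, γ^t·E[r] = 0.131196, running G = 3.164246
t=7: π = [0.2437, 0.2238, 0.2742, 0.2583], E[r] = 1.1152, γ^t·E[r] = 0.091844, running G = 3.256090

G = 3.2561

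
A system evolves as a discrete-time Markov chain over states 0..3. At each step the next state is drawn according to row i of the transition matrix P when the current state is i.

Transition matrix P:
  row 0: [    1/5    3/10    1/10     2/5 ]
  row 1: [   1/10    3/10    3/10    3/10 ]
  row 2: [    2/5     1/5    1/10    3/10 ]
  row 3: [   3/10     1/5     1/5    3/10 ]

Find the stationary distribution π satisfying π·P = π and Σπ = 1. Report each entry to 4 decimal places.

Balance equations π_j = Σ_i π_i·P[i][j]:
  π_0 = 1/5·π_0 + 1/10·π_1 + 2/5·π_2 + 3/10·π_3
  π_1 = 3/10·π_0 + 3/10·π_1 + 1/5·π_2 + 1/5·π_3
  π_2 = 1/10·π_0 + 3/10·π_1 + 1/10·π_2 + 1/5·π_3
  normalize: π_0 + π_1 + π_2 + π_3 = 1
Solving the linear system gives exactly π = [91/373, 93/373, 68/373, 121/373].

π = [0.2440, 0.2493, 0.1823, 0.3244]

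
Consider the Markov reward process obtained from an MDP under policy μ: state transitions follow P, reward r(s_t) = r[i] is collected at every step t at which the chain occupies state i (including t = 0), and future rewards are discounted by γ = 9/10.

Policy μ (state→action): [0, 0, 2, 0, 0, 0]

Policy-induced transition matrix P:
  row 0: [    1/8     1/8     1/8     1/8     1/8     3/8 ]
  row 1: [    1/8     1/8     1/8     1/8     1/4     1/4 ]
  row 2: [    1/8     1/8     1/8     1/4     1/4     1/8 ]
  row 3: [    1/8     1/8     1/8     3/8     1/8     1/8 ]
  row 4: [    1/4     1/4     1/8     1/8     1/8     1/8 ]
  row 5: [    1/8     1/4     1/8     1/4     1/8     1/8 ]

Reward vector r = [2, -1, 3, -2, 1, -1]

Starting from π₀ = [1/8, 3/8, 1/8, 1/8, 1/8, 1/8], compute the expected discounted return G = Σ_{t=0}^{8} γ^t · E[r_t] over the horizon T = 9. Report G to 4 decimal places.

t=0: π = [0.1250, 0.3750, 0.1250, 0.1250, 0.1250, 0.1250], E[r] = 0.0000, γ^t·E[r] = 0.000000, running G = 0.000000
t=1: π = [0.1406, 0.1563, 0.1250, 0.1875, 0.1875, 0.2031], E[r] = 0.1094, γ^t·E[r] = 0.098438, running G = 0.098438
t=2: π = [0.1484, 0.1738, 0.1250, 0.2129, 0.1602, 0.1797], E[r] = 0.0527, γ^t·E[r] = 0.042715, running G = 0.141152
t=3: π = [0.1450, 0.1675, 0.1250, 0.2163, 0.1624, 0.1838], E[r] = 0.0435, γ^t·E[r] = 0.031680, running G = 0.172833
t=4: π = [0.1453, 0.1683, 0.1250, 0.2177, 0.1616, 0.1822], E[r] = 0.0413, γ^t·E[r] = 0.027111, running G = 0.199943
t=5: π = [0.1452, 0.1680, 0.1250, 0.2178, 0.1617, 0.1824], E[r] = 0.0411, γ^t·E[r] = 0.024260, running G = 0.224203
t=6: π = [0.1452, 0.1680, 0.1250, 0.2179, 0.1616, 0.1823], E[r] = 0.0410, γ^t·E[r] = 0.021784, running G = 0.245987
t=7: π = [0.1452, 0.1680, 0.1250, 0.2179, 0.1616, 0.1823], E[r] = 0.0410, γ^t·E[r] = 0.019600, running G = 0.265586
t=8: π = [0.1452, 0.1680, 0.1250, 0.2179, 0.1616, 0.1823], E[r] = 0.0410, γ^t·E[r] = 0.017638, running G = 0.283224

G = 0.2832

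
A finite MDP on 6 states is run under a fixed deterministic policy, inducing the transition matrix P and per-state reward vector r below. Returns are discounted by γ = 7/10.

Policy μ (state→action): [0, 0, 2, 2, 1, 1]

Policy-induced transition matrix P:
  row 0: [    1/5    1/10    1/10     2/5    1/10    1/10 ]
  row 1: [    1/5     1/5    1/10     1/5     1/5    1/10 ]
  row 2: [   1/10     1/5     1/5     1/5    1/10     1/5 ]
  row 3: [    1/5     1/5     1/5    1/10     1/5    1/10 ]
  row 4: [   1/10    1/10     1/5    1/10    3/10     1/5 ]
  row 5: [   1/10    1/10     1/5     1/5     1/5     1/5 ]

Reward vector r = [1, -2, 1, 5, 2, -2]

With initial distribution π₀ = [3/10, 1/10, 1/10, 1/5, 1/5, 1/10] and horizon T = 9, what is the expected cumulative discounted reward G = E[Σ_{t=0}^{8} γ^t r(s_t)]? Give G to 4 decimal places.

t=0: π = [0.3000, 0.1000, 0.1000, 0.2000, 0.2000, 0.1000], E[r] = 1.4000, γ^t·E[r] = 1.400000, running G = 1.400000
t=1: π = [0.1600, 0.1400, 0.1600, 0.2200, 0.1800, 0.1400], E[r] = 1.2200, γ^t·E[r] = 0.854000, running G = 2.254000
t=2: π = [0.1520, 0.1520, 0.1700, 0.1920, 0.1860, 0.1480], E[r] = 1.0540, γ^t·E[r] = 0.516460, running G = 2.770460
t=3: π = [0.1496, 0.1514, 0.1696, 0.1926, 0.1864, 0.1504], E[r] = 1.0514, γ^t·E[r] = 0.360630, running G = 3.131090
t=4: π = [0.1494, 0.1514, 0.1699, 0.1920, 0.1867, 0.1506], E[r] = 1.0488, γ^t·E[r] = 0.251817, running G = 3.382907
t=5: π = [0.1493, 0.1513, 0.1699, 0.1920, 0.1867, 0.1507], E[r] = 1.0486, γ^t·E[r] = 0.176234, running G = 3.559141
t=6: π = [0.1493, 0.1513, 0.1699, 0.1920, 0.1868, 0.1507], E[r] = 1.0485, γ^t·E[r] = 0.123353, running G = 3.682494
t=7: π = [0.1493, 0.1513, 0.1699, 0.1920, 0.1868, 0.1507], E[r] = 1.0485, γ^t·E[r] = 0.086346, running G = 3.768839
t=8: π = [0.1493, 0.1513, 0.1699, 0.1920, 0.1868, 0.1507], E[r] = 1.0485, γ^t·E[r] = 0.060442, running G = 3.829281

G = 3.8293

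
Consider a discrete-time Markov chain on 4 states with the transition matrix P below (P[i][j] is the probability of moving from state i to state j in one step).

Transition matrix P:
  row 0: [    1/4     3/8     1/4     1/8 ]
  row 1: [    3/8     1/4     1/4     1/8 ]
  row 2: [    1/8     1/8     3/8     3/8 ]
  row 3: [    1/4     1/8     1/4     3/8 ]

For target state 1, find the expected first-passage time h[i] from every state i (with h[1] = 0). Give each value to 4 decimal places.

h = [4.2000, 0.0000, 5.8000, 5.6000]

First-step conditioning: h[1] = 0; for i ≠ 1, h[i] = 1 + Σ_k P[i][k]·h[k].
  h[0] = 1 + 1/4·h[0] + 1/4·h[2] + 1/8·h[3]
  h[2] = 1 + 1/8·h[0] + 3/8·h[2] + 3/8·h[3]
  h[3] = 1 + 1/4·h[0] + 1/4·h[2] + 3/8·h[3]
Solving the 3×3 linear system over states ≠ 1 gives exactly h = [21/5, 0, 29/5, 28/5] (h[1] = 0 is the target).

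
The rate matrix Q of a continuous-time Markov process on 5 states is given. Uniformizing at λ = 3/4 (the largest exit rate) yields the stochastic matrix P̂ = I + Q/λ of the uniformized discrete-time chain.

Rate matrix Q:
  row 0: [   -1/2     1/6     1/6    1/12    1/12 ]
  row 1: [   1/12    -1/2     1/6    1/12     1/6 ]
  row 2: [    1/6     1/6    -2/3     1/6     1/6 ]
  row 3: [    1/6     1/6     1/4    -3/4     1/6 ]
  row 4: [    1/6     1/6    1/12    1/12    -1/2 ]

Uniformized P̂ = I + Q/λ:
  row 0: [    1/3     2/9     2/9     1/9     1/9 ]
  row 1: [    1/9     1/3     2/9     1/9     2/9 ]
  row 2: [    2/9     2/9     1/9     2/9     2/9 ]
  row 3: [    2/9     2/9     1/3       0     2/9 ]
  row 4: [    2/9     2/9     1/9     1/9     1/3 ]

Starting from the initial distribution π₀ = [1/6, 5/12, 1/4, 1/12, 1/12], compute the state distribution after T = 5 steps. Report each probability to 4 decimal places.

t=0: π = [0.1667, 0.4167, 0.2500, 0.0833, 0.0833]
t=1: π = [0.1944, 0.2685, 0.1944, 0.1296, 0.2130]
t=2: π = [0.2140, 0.2521, 0.1914, 0.1183, 0.2243]
t=3: π = [0.2180, 0.2502, 0.1892, 0.1192, 0.2234]
t=4: π = [0.2186, 0.2500, 0.1896, 0.1189, 0.2228]
t=5: π = [0.2187, 0.2500, 0.1896, 0.1190, 0.2227]

π = [0.2187, 0.2500, 0.1896, 0.1190, 0.2227]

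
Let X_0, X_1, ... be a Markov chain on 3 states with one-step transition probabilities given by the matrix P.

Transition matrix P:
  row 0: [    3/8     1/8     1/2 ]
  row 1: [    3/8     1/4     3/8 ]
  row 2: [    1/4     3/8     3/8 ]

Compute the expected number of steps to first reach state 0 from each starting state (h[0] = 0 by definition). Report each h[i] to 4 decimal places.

First-step conditioning: h[0] = 0; for i ≠ 0, h[i] = 1 + Σ_k P[i][k]·h[k].
  h[1] = 1 + 1/4·h[1] + 3/8·h[2]
  h[2] = 1 + 3/8·h[1] + 3/8·h[2]
Solving the 2×2 linear system over states ≠ 0 gives exactly h = [0, 64/21, 24/7] (h[0] = 0 is the target).

h = [0.0000, 3.0476, 3.4286]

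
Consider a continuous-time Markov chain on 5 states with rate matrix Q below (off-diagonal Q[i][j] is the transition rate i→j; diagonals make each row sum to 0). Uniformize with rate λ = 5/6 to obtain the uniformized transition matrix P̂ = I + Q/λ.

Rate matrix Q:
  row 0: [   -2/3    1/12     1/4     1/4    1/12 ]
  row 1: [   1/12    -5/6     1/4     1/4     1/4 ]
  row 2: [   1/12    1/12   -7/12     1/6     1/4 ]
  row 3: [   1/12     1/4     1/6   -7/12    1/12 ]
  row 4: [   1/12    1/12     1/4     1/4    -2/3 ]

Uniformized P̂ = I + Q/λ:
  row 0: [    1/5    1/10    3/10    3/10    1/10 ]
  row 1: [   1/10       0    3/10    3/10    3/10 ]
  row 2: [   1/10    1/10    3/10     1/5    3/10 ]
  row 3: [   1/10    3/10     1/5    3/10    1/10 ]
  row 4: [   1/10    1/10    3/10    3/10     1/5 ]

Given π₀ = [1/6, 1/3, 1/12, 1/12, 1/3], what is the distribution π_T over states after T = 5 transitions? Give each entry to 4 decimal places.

π = [0.1111, 0.1405, 0.2727, 0.2727, 0.2030]

t=0: π = [0.1667, 0.3333, 0.0833, 0.0833, 0.3333]
t=1: π = [0.1167, 0.0833, 0.2917, 0.2917, 0.2167]
t=2: π = [0.1117, 0.1500, 0.2708, 0.2708, 0.1967]
t=3: π = [0.1112, 0.1392, 0.2729, 0.2729, 0.2038]
t=4: π = [0.1111, 0.1407, 0.2727, 0.2727, 0.2028]
t=5: π = [0.1111, 0.1405, 0.2727, 0.2727, 0.2030]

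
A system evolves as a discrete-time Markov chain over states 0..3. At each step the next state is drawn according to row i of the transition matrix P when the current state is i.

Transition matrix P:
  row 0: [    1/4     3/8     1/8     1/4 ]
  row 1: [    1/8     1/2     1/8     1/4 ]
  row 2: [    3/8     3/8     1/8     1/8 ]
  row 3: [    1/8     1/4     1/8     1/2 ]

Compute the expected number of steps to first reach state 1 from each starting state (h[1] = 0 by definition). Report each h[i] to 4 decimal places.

First-step conditioning: h[1] = 0; for i ≠ 1, h[i] = 1 + Σ_k P[i][k]·h[k].
  h[0] = 1 + 1/4·h[0] + 1/8·h[2] + 1/4·h[3]
  h[2] = 1 + 3/8·h[0] + 1/8·h[2] + 1/8·h[3]
  h[3] = 1 + 1/8·h[0] + 1/8·h[2] + 1/2·h[3]
Solving the 3×3 linear system over states ≠ 1 gives exactly h = [128/43, 0, 376/129, 448/129] (h[1] = 0 is the target).

h = [2.9767, 0.0000, 2.9147, 3.4729]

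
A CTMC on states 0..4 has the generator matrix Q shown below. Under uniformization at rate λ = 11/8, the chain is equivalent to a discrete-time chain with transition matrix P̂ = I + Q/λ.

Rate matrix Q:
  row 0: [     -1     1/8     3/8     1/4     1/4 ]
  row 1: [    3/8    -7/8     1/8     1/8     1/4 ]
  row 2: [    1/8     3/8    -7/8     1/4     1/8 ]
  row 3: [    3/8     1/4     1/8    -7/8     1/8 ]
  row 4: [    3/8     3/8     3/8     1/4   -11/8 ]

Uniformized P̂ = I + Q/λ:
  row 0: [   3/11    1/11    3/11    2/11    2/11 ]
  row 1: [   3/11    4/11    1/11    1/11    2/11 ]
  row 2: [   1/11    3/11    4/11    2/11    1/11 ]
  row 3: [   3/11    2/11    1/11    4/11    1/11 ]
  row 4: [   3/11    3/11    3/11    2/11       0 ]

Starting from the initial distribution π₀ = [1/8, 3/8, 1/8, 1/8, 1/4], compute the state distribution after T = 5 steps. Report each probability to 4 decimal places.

t=0: π = [0.1250, 0.3750, 0.1250, 0.1250, 0.2500]
t=1: π = [0.2500, 0.2727, 0.1932, 0.1705, 0.1136]
t=2: π = [0.2376, 0.2366, 0.2097, 0.1880, 0.1281]
t=3: π = [0.2346, 0.2339, 0.2146, 0.1945, 0.1224]
t=4: π = [0.2337, 0.2337, 0.2143, 0.1959, 0.1224]
t=5: π = [0.2338, 0.2337, 0.2141, 0.1962, 0.1223]

π = [0.2338, 0.2337, 0.2141, 0.1962, 0.1223]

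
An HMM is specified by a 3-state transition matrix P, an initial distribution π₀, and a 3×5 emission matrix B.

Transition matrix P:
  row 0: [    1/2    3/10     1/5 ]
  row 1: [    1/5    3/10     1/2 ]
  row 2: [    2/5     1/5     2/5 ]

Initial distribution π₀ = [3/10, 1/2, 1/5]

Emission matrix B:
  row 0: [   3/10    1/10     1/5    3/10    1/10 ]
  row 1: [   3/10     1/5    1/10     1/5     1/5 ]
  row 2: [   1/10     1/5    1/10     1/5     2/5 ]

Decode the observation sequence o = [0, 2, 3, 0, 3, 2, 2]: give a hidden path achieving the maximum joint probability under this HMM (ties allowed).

t=0: δ = [9.000e-02, 1.500e-01, 2.000e-02]  (obs o_0=0)
t=1: δ = [9.000e-03, 4.500e-03, 7.500e-03]  ψ = [0, 1, 1]  (obs o_1=2)
t=2: δ = [1.350e-03, 5.400e-04, 6.000e-04]  ψ = [0, 0, 2]  (obs o_2=3)
t=3: δ = [2.025e-04, 1.215e-04, 2.700e-05]  ψ = [0, 0, 0]  (obs o_3=0)
t=4: δ = [3.037e-05, 1.215e-05, 1.215e-05]  ψ = [0, 0, 1]  (obs o_4=3)
t=5: δ = [3.038e-06, 9.112e-07, 6.075e-07]  ψ = [0, 0, 0]  (obs o_5=2)
t=6: δ = [3.038e-07, 9.113e-08, 6.075e-08]  ψ = [0, 0, 0]  (obs o_6=2)
backtrack: best end state = 0; path = [0, 0, 0, 0, 0, 0, 0]

path = [0, 0, 0, 0, 0, 0, 0]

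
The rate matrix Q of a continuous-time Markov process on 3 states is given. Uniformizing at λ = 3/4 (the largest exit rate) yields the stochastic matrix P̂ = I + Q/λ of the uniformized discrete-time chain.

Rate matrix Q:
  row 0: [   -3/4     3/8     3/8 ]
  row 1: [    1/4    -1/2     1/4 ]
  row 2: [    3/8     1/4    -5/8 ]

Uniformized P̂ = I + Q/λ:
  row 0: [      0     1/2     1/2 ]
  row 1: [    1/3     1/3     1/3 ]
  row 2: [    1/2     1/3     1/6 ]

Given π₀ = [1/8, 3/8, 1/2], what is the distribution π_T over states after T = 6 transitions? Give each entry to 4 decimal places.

π = [0.2895, 0.3823, 0.3281]

t=0: π = [0.1250, 0.3750, 0.5000]
t=1: π = [0.3750, 0.3542, 0.2708]
t=2: π = [0.2535, 0.3958, 0.3507]
t=3: π = [0.3073, 0.3756, 0.3171]
t=4: π = [0.2838, 0.3845, 0.3317]
t=5: π = [0.2940, 0.3806, 0.3253]
t=6: π = [0.2895, 0.3823, 0.3281]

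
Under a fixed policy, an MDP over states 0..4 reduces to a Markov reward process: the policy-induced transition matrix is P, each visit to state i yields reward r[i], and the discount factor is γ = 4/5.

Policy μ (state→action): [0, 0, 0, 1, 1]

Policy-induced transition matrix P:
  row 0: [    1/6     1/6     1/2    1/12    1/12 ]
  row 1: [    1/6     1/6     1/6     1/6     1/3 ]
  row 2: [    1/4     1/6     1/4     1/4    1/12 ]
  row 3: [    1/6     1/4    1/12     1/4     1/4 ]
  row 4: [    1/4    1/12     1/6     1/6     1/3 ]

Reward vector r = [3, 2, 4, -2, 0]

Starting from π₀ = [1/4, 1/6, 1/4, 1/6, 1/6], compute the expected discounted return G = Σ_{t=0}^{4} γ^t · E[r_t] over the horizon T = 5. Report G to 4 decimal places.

t=0: π = [0.2500, 0.1667, 0.2500, 0.1667, 0.1667], E[r] = 1.7500, γ^t·E[r] = 1.750000, running G = 1.750000
t=1: π = [0.2014, 0.1667, 0.2569, 0.1806, 0.1944], E[r] = 1.6042, γ^t·E[r] = 1.283333, running G = 3.033333
t=2: π = [0.2043, 0.1655, 0.2402, 0.1863, 0.2037], E[r] = 1.5318, γ^t·E[r] = 0.980370, running G = 4.013704
t=3: π = [0.2037, 0.1652, 0.2392, 0.1852, 0.2067], E[r] = 1.5280, γ^t·E[r] = 0.782346, running G = 4.796049
t=4: π = [0.2038, 0.1649, 0.2391, 0.1851, 0.2072], E[r] = 1.5273, γ^t·E[r] = 0.625595, running G = 5.421644

G = 5.4216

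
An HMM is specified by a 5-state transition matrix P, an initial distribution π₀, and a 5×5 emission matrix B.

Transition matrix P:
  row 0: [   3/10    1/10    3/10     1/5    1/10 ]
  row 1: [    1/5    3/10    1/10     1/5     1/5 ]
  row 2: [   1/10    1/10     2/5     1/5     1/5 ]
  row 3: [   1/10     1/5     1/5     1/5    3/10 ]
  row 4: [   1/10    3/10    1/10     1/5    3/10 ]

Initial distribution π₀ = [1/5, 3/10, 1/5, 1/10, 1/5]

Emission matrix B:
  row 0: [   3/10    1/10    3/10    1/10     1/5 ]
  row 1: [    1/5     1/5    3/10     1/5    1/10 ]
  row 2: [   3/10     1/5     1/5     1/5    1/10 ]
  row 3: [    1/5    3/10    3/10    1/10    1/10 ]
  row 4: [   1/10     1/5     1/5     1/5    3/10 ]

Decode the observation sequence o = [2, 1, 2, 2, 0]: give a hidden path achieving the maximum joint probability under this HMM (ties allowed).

path = [0, 2, 2, 2, 2]

t=0: δ = [6.000e-02, 9.000e-02, 4.000e-02, 3.000e-02, 4.000e-02]  (obs o_0=2)
t=1: δ = [1.800e-03, 5.400e-03, 3.600e-03, 5.400e-03, 3.600e-03]  ψ = [0, 1, 0, 1, 1]  (obs o_1=1)
t=2: δ = [3.240e-04, 4.860e-04, 2.880e-04, 3.240e-04, 3.240e-04]  ψ = [1, 1, 2, 1, 3]  (obs o_2=2)
t=3: δ = [2.916e-05, 4.374e-05, 2.304e-05, 2.916e-05, 1.944e-05]  ψ = [0, 1, 2, 1, 1]  (obs o_3=2)
t=4: δ = [2.624e-06, 2.624e-06, 2.765e-06, 1.750e-06, 8.748e-07]  ψ = [0, 1, 2, 1, 1]  (obs o_4=0)
backtrack: best end state = 2; path = [0, 2, 2, 2, 2]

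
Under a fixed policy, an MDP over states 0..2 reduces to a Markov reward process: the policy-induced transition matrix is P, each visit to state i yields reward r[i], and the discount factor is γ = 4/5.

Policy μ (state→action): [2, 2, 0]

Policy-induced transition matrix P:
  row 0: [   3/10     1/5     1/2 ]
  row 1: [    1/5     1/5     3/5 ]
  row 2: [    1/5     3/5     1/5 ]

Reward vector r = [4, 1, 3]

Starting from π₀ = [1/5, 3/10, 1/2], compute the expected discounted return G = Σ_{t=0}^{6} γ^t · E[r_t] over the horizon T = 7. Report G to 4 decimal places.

G = 9.9100

t=0: π = [0.2000, 0.3000, 0.5000], E[r] = 2.6000, γ^t·E[r] = 2.600000, running G = 2.600000
t=1: π = [0.2200, 0.4000, 0.3800], E[r] = 2.4200, γ^t·E[r] = 1.936000, running G = 4.536000
t=2: π = [0.2220, 0.3520, 0.4260], E[r] = 2.5180, γ^t·E[r] = 1.611520, running G = 6.147520
t=3: π = [0.2222, 0.3704, 0.4074], E[r] = 2.4814, γ^t·E[r] = 1.270477, running G = 7.417997
t=4: π = [0.2222, 0.3630, 0.4148], E[r] = 2.4963, γ^t·E[r] = 1.022484, running G = 8.440481
t=5: π = [0.2222, 0.3659, 0.4119], E[r] = 2.4904, γ^t·E[r] = 0.816043, running G = 9.256524
t=6: π = [0.2222, 0.3647, 0.4130], E[r] = 2.4927, γ^t·E[r] = 0.653457, running G = 9.909982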